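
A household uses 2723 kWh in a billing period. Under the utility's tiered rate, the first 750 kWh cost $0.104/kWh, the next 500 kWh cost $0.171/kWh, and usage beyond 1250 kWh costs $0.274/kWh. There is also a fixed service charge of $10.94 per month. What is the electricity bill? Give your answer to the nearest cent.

$578.04

First 750 kWh × $0.104 = $78.00
Next 500 kWh × $0.171 = $85.50
Remaining 1473 kWh × $0.274 = $403.60
Energy charge = $567.10; + service $10.94 = $578.04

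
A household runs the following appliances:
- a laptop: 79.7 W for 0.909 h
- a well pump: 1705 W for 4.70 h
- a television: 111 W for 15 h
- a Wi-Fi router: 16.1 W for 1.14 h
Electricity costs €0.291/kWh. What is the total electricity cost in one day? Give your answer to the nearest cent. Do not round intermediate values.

laptop: 79.7 W × 0.909 h = 72 Wh = 0.07245 kWh
well pump: 1705 W × 4.70 h = 8,014 Wh = 8.014 kWh
television: 111 W × 15 h = 1,665 Wh = 1.665 kWh
Wi-Fi router: 16.1 W × 1.14 h = 18 Wh = 0.01835 kWh
Total energy = 0.07245 + 8.014 + 1.665 + 0.01835 = 9.769 kWh
Cost = 9.769 kWh × €0.291 = €2.84

€2.84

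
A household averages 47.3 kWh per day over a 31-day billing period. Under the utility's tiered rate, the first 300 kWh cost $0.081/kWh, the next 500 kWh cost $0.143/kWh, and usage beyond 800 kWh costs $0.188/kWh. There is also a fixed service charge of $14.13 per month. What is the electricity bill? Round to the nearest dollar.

Usage = 47.3 kWh/day × 31 days = 1466.3 kWh
First 300 kWh × $0.081 = $24.30
Next 500 kWh × $0.143 = $71.50
Remaining 666.3 kWh × $0.188 = $125.26
Energy charge = $221.06; + service $14.13 = $235.19 ≈ $235

$235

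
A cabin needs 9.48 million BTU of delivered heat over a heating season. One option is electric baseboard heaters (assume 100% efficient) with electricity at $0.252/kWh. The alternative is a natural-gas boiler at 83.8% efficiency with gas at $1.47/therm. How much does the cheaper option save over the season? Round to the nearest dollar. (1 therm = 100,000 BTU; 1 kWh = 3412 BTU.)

Heat load = 9.48 × 10⁶ BTU = 9,480,000 BTU
Gas: input = 9,480,000 / 0.838 = 11,312,649 BTU = 113.1 therm → 113.1 × $1.47 = $166.30
Electric: 9,480,000 BTU / 3412 = 2,778 kWh → × $0.252 = $700.16
Difference = |$166.30 − $700.16| = $533.87 ≈ $534

$534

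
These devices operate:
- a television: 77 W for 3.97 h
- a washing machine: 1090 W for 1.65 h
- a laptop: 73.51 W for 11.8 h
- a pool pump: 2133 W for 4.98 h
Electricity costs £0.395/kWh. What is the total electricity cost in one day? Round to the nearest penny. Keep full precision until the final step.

£5.37

television: 77 W × 3.97 h = 306 Wh = 0.3057 kWh
washing machine: 1090 W × 1.65 h = 1,798 Wh = 1.798 kWh
laptop: 73.51 W × 11.8 h = 867 Wh = 0.8674 kWh
pool pump: 2133 W × 4.98 h = 10,622 Wh = 10.62 kWh
Total energy = 0.3057 + 1.798 + 0.8674 + 10.62 = 13.59 kWh
Cost = 13.59 kWh × £0.395 = £5.37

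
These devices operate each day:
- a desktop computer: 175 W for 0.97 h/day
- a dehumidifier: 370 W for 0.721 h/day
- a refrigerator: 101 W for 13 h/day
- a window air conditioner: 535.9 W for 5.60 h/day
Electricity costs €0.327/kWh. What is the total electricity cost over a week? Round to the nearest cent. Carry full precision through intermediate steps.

desktop computer: 175 W × 0.97 h × 7 d = 1,188 Wh = 1.188 kWh
dehumidifier: 370 W × 0.721 h × 7 d = 1,867 Wh = 1.867 kWh
refrigerator: 101 W × 13 h × 7 d = 9,191 Wh = 9.191 kWh
window air conditioner: 535.9 W × 5.60 h × 7 d = 21,007 Wh = 21.01 kWh
Total energy = 1.188 + 1.867 + 9.191 + 21.01 = 33.25 kWh
Cost = 33.25 kWh × €0.327 = €10.87

€10.87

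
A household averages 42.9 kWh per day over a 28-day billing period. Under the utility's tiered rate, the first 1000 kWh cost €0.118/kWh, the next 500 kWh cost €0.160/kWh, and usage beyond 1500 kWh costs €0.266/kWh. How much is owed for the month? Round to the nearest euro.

€150

Usage = 42.9 kWh/day × 28 days = 1201.2 kWh
First 1000 kWh × €0.118 = €118.00
Next 201.2 kWh × €0.160 = €32.19
Remaining tier: 0 kWh (not reached)
Total = €150.19 ≈ €150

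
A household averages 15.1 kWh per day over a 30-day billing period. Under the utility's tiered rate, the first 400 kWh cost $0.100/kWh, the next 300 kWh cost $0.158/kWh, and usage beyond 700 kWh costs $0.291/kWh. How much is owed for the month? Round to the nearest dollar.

Usage = 15.1 kWh/day × 30 days = 453 kWh
First 400 kWh × $0.100 = $40.00
Next 53 kWh × $0.158 = $8.37
Remaining tier: 0 kWh (not reached)
Total = $48.37 ≈ $48

$48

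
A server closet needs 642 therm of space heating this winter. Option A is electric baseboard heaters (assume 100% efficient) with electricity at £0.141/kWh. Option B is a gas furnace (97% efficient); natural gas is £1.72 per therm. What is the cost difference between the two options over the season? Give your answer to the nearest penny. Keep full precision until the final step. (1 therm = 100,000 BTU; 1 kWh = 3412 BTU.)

£1514.66

Heat load = 642 therm × 100,000 = 64,200,000 BTU
Gas: input = 64,200,000 / 0.97 = 66,185,567 BTU = 661.9 therm → 661.9 × £1.72 = £1,138.39
Electric: 64,200,000 BTU / 3412 = 18,820 kWh → × £0.141 = £2,653.05
Difference = |£1,138.39 − £2,653.05| = £1,514.66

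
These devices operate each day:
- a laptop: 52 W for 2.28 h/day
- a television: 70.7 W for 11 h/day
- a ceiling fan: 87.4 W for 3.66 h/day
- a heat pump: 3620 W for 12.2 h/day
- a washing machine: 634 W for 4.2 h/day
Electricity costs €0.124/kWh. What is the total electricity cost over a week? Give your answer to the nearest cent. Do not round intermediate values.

laptop: 52 W × 2.28 h × 7 d = 830 Wh = 0.8299 kWh
television: 70.7 W × 11 h × 7 d = 5,444 Wh = 5.444 kWh
ceiling fan: 87.4 W × 3.66 h × 7 d = 2,239 Wh = 2.239 kWh
heat pump: 3620 W × 12.2 h × 7 d = 309,148 Wh = 309.1 kWh
washing machine: 634 W × 4.2 h × 7 d = 18,640 Wh = 18.64 kWh
Total energy = 0.8299 + 5.444 + 2.239 + 309.1 + 18.64 = 336.3 kWh
Cost = 336.3 kWh × €0.124 = €41.70

€41.70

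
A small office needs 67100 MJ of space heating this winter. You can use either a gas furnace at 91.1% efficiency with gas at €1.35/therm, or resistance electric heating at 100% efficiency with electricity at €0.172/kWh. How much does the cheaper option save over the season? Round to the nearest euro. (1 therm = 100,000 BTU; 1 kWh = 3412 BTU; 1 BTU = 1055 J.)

Heat load = 67100 MJ = 67,100,000,000 J / 1055 = 63,601,896 BTU
Gas: input = 63,601,896 / 0.911 = 69,815,473 BTU = 698.2 therm → 698.2 × €1.35 = €942.51
Electric: 63,601,896 BTU / 3412 = 18,640 kWh → × €0.172 = €3,206.19
Difference = |€942.51 − €3,206.19| = €2,263.68 ≈ €2264

€2264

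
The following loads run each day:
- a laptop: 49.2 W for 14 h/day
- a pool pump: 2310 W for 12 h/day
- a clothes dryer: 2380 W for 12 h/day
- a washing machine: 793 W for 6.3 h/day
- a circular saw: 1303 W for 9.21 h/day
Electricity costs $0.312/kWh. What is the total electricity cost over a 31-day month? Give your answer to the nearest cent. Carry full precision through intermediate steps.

laptop: 49.2 W × 14 h × 31 d = 21,353 Wh = 21.35 kWh
pool pump: 2310 W × 12 h × 31 d = 859,320 Wh = 859.3 kWh
clothes dryer: 2380 W × 12 h × 31 d = 885,360 Wh = 885.4 kWh
washing machine: 793 W × 6.3 h × 31 d = 154,873 Wh = 154.9 kWh
circular saw: 1303 W × 9.21 h × 31 d = 372,020 Wh = 372 kWh
Total energy = 21.35 + 859.3 + 885.4 + 154.9 + 372 = 2,293 kWh
Cost = 2,293 kWh × $0.312 = $715.39

$715.39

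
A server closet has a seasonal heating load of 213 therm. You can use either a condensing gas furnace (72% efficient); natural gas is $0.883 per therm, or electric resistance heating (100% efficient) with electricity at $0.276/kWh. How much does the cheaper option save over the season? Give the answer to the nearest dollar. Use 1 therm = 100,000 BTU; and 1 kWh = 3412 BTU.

$1462

Heat load = 213 therm × 100,000 = 21,300,000 BTU
Gas: input = 21,300,000 / 0.72 = 29,583,333 BTU = 295.8 therm → 295.8 × $0.883 = $261.22
Electric: 21,300,000 BTU / 3412 = 6,243 kWh → × $0.276 = $1,722.98
Difference = |$261.22 − $1,722.98| = $1,461.76 ≈ $1462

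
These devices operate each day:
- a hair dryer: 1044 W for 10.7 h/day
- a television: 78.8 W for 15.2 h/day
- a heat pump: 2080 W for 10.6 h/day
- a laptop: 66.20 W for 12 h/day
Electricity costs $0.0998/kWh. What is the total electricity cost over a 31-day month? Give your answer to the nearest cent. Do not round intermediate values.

$108.94

hair dryer: 1044 W × 10.7 h × 31 d = 346,295 Wh = 346.3 kWh
television: 78.8 W × 15.2 h × 31 d = 37,131 Wh = 37.13 kWh
heat pump: 2080 W × 10.6 h × 31 d = 683,488 Wh = 683.5 kWh
laptop: 66.20 W × 12 h × 31 d = 24,626 Wh = 24.63 kWh
Total energy = 346.3 + 37.13 + 683.5 + 24.63 = 1,092 kWh
Cost = 1,092 kWh × $0.0998 = $108.94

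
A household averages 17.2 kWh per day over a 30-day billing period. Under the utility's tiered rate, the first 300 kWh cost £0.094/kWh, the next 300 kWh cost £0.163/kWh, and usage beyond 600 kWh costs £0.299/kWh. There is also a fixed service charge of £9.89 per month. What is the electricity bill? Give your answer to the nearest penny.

Usage = 17.2 kWh/day × 30 days = 516 kWh
First 300 kWh × £0.094 = £28.20
Next 216 kWh × £0.163 = £35.21
Remaining tier: 0 kWh (not reached)
Energy charge = £63.41; + service £9.89 = £73.30

£73.30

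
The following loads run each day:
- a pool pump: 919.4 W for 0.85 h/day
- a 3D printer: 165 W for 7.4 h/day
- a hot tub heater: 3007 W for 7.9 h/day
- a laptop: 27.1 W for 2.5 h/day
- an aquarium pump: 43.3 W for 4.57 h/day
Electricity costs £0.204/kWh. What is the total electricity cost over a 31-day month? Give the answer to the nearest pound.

£165

pool pump: 919.4 W × 0.85 h × 31 d = 24,226 Wh = 24.23 kWh
3D printer: 165 W × 7.4 h × 31 d = 37,851 Wh = 37.85 kWh
hot tub heater: 3007 W × 7.9 h × 31 d = 736,414 Wh = 736.4 kWh
laptop: 27.1 W × 2.5 h × 31 d = 2,100 Wh = 2.1 kWh
aquarium pump: 43.3 W × 4.57 h × 31 d = 6,134 Wh = 6.134 kWh
Total energy = 24.23 + 37.85 + 736.4 + 2.1 + 6.134 = 806.7 kWh
Cost = 806.7 kWh × £0.204 = £164.57 ≈ £165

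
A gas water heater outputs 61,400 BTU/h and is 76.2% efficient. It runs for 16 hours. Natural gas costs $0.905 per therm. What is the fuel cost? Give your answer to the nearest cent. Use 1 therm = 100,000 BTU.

Heat delivered = 61,400 BTU/h × 16 h = 982,400 BTU
Gas input = 982,400 / 0.762 = 1,289,239 BTU
= 1,289,239 / 100,000 = 12.89 therm
Cost = 12.89 × $0.905/therm = $11.67

$11.67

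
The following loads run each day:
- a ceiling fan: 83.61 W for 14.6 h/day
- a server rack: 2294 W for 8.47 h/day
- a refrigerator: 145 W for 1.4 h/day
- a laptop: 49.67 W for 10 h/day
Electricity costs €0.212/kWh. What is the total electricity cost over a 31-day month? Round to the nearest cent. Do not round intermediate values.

€140.32

ceiling fan: 83.61 W × 14.6 h × 31 d = 37,842 Wh = 37.84 kWh
server rack: 2294 W × 8.47 h × 31 d = 602,336 Wh = 602.3 kWh
refrigerator: 145 W × 1.4 h × 31 d = 6,293 Wh = 6.293 kWh
laptop: 49.67 W × 10 h × 31 d = 15,398 Wh = 15.4 kWh
Total energy = 37.84 + 602.3 + 6.293 + 15.4 = 661.9 kWh
Cost = 661.9 kWh × €0.212 = €140.32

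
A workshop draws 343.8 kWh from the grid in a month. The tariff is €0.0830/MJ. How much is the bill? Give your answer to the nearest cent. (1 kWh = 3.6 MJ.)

343.8 kWh × (3.6 MJ/kWh) = 1,238 MJ
Cost = 1,238 MJ × €0.0830/MJ = €102.73

€102.73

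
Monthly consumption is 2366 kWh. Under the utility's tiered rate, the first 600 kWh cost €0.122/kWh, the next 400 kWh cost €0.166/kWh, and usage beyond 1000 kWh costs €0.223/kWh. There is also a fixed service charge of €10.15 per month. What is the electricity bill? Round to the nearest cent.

First 600 kWh × €0.122 = €73.20
Next 400 kWh × €0.166 = €66.40
Remaining 1366 kWh × €0.223 = €304.62
Energy charge = €444.22; + service €10.15 = €454.37

€454.37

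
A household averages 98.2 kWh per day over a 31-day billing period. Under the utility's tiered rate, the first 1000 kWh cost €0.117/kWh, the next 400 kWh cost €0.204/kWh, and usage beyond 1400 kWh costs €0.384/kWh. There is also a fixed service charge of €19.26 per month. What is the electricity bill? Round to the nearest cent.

Usage = 98.2 kWh/day × 31 days = 3044.2 kWh
First 1000 kWh × €0.117 = €117.00
Next 400 kWh × €0.204 = €81.60
Remaining 1644.2 kWh × €0.384 = €631.37
Energy charge = €829.97; + service €19.26 = €849.23

€849.23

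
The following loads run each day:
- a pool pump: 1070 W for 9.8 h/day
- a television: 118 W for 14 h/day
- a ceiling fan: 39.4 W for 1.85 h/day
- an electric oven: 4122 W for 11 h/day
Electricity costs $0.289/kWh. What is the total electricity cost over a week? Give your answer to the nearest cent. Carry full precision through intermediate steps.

$116.43

pool pump: 1070 W × 9.8 h × 7 d = 73,402 Wh = 73.4 kWh
television: 118 W × 14 h × 7 d = 11,564 Wh = 11.56 kWh
ceiling fan: 39.4 W × 1.85 h × 7 d = 510 Wh = 0.5102 kWh
electric oven: 4122 W × 11 h × 7 d = 317,394 Wh = 317.4 kWh
Total energy = 73.4 + 11.56 + 0.5102 + 317.4 = 402.9 kWh
Cost = 402.9 kWh × $0.289 = $116.43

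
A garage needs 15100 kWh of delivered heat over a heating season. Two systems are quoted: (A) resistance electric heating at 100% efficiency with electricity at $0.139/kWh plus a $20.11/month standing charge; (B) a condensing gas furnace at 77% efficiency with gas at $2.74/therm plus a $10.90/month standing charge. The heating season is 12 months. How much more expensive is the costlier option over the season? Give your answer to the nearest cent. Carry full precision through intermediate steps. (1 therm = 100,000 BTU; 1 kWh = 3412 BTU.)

$376.07

Heat load = 15100 kWh × 3412 = 51,521,200 BTU
Gas: input = 51,521,200 / 0.77 = 66,910,649 BTU = 669.1 therm → 669.1 × $2.74 = $1,833.35; + 12 × $10.90 standing = $1,964.15
Electric: 51,521,200 BTU / 3412 = 15,100 kWh → × $0.139 = $2,098.90; + 12 × $20.11 standing = $2,340.22
Difference = |$1,964.15 − $2,340.22| = $376.07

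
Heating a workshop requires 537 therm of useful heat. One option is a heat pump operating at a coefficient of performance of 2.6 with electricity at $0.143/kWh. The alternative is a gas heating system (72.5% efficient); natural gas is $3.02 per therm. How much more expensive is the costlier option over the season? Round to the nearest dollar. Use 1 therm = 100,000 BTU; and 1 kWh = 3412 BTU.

$1371

Heat load = 537 therm × 100,000 = 53,700,000 BTU
Gas: input = 53,700,000 / 0.725 = 74,068,966 BTU = 740.7 therm → 740.7 × $3.02 = $2,236.88
Heat pump: 53,700,000 BTU / 3412 = 15,740 kWh heat; / 2.6 = 6,053 kWh in → × $0.143 = $865.62
Difference = |$2,236.88 − $865.62| = $1,371.26 ≈ $1371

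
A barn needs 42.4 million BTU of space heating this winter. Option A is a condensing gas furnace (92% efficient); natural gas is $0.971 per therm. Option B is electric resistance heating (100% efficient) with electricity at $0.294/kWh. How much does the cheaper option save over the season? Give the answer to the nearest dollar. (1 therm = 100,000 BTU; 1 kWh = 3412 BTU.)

Heat load = 42.4 × 10⁶ BTU = 42,400,000 BTU
Gas: input = 42,400,000 / 0.92 = 46,086,957 BTU = 460.9 therm → 460.9 × $0.971 = $447.50
Electric: 42,400,000 BTU / 3412 = 12,430 kWh → × $0.294 = $3,653.46
Difference = |$447.50 − $3,653.46| = $3,205.95 ≈ $3206

$3206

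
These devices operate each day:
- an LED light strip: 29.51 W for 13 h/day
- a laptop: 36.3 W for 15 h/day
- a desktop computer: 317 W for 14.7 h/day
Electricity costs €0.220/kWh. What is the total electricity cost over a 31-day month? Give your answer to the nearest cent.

LED light strip: 29.51 W × 13 h × 31 d = 11,893 Wh = 11.89 kWh
laptop: 36.3 W × 15 h × 31 d = 16,880 Wh = 16.88 kWh
desktop computer: 317 W × 14.7 h × 31 d = 144,457 Wh = 144.5 kWh
Total energy = 11.89 + 16.88 + 144.5 = 173.2 kWh
Cost = 173.2 kWh × €0.220 = €38.11

€38.11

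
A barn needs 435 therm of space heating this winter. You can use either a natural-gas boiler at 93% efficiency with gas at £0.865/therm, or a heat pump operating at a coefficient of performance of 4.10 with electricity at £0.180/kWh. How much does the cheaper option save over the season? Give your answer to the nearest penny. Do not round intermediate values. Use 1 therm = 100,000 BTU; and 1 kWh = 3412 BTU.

Heat load = 435 therm × 100,000 = 43,500,000 BTU
Gas: input = 43,500,000 / 0.93 = 46,774,194 BTU = 467.7 therm → 467.7 × £0.865 = £404.60
Heat pump: 43,500,000 BTU / 3412 = 12,750 kWh heat; / 4.10 = 3,110 kWh in → × £0.180 = £559.72
Difference = |£404.60 − £559.72| = £155.12

£155.12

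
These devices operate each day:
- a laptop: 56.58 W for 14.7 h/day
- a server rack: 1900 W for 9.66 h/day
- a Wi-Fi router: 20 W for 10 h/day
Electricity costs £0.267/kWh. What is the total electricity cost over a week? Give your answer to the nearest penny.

£36.23

laptop: 56.58 W × 14.7 h × 7 d = 5,822 Wh = 5.822 kWh
server rack: 1900 W × 9.66 h × 7 d = 128,478 Wh = 128.5 kWh
Wi-Fi router: 20 W × 10 h × 7 d = 1,400 Wh = 1.4 kWh
Total energy = 5.822 + 128.5 + 1.4 = 135.7 kWh
Cost = 135.7 kWh × £0.267 = £36.23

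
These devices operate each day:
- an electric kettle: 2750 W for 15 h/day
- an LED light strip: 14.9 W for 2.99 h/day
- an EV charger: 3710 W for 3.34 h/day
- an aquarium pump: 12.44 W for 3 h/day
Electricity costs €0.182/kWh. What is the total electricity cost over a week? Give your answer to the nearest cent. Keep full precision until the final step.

electric kettle: 2750 W × 15 h × 7 d = 288,750 Wh = 288.8 kWh
LED light strip: 14.9 W × 2.99 h × 7 d = 312 Wh = 0.3119 kWh
EV charger: 3710 W × 3.34 h × 7 d = 86,740 Wh = 86.74 kWh
aquarium pump: 12.44 W × 3 h × 7 d = 261 Wh = 0.2612 kWh
Total energy = 288.8 + 0.3119 + 86.74 + 0.2612 = 376.1 kWh
Cost = 376.1 kWh × €0.182 = €68.44

€68.44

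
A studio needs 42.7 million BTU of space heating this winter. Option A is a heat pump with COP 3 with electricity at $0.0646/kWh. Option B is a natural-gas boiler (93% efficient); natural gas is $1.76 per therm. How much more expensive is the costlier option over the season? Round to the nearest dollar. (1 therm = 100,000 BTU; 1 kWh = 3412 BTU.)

$539

Heat load = 42.7 × 10⁶ BTU = 42,700,000 BTU
Gas: input = 42,700,000 / 0.93 = 45,913,978 BTU = 459.1 therm → 459.1 × $1.76 = $808.09
Heat pump: 42,700,000 BTU / 3412 = 12,510 kWh heat; / 3 = 4,172 kWh in → × $0.0646 = $269.48
Difference = |$808.09 − $269.48| = $538.60 ≈ $539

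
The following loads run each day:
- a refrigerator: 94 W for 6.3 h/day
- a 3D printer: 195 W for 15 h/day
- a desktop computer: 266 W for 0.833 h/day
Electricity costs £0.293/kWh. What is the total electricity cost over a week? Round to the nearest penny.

refrigerator: 94 W × 6.3 h × 7 d = 4,145 Wh = 4.145 kWh
3D printer: 195 W × 15 h × 7 d = 20,475 Wh = 20.48 kWh
desktop computer: 266 W × 0.833 h × 7 d = 1,551 Wh = 1.551 kWh
Total energy = 4.145 + 20.48 + 1.551 = 26.17 kWh
Cost = 26.17 kWh × £0.293 = £7.67

£7.67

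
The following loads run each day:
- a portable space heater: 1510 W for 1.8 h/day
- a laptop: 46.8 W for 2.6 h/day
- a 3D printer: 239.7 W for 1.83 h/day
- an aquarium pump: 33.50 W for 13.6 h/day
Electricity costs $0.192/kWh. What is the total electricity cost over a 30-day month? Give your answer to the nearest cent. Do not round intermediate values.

portable space heater: 1510 W × 1.8 h × 30 d = 81,540 Wh = 81.54 kWh
laptop: 46.8 W × 2.6 h × 30 d = 3,650 Wh = 3.65 kWh
3D printer: 239.7 W × 1.83 h × 30 d = 13,160 Wh = 13.16 kWh
aquarium pump: 33.50 W × 13.6 h × 30 d = 13,668 Wh = 13.67 kWh
Total energy = 81.54 + 3.65 + 13.16 + 13.67 = 112 kWh
Cost = 112 kWh × $0.192 = $21.51

$21.51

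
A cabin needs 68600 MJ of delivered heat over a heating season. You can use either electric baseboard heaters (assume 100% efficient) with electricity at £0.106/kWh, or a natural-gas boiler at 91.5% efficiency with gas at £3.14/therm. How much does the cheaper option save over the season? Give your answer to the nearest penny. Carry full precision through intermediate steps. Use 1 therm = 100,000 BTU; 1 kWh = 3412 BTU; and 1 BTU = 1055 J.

Heat load = 68600 MJ = 68,600,000,000 J / 1055 = 65,023,697 BTU
Gas: input = 65,023,697 / 0.915 = 71,064,149 BTU = 710.6 therm → 710.6 × £3.14 = £2,231.41
Electric: 65,023,697 BTU / 3412 = 19,060 kWh → × £0.106 = £2,020.08
Difference = |£2,231.41 − £2,020.08| = £211.33

£211.33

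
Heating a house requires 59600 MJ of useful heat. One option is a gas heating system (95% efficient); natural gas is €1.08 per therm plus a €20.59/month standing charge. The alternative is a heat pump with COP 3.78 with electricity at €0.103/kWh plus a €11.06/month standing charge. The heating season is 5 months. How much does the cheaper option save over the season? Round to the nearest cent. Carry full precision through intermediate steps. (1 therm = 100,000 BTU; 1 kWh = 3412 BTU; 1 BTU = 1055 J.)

€238.73

Heat load = 59600 MJ = 59,600,000,000 J / 1055 = 56,492,891 BTU
Gas: input = 56,492,891 / 0.95 = 59,466,201 BTU = 594.7 therm → 594.7 × €1.08 = €642.23; + 5 × €20.59 standing = €745.18
Heat pump: 56,492,891 BTU / 3412 = 16,560 kWh heat; / 3.78 = 4,380 kWh in → × €0.103 = €451.16; + 5 × €11.06 standing = €506.46
Difference = |€745.18 − €506.46| = €238.73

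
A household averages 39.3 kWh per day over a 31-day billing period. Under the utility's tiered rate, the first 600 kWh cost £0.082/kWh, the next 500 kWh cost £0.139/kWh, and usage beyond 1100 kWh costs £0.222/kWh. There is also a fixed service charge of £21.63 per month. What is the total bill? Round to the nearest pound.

£167

Usage = 39.3 kWh/day × 31 days = 1218.3 kWh
First 600 kWh × £0.082 = £49.20
Next 500 kWh × £0.139 = £69.50
Remaining 118.3 kWh × £0.222 = £26.26
Energy charge = £144.96; + service £21.63 = £166.59 ≈ £167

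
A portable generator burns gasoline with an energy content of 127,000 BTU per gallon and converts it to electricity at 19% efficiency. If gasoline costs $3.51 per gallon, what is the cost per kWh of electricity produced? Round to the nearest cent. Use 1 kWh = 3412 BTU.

Electrical output per gallon = 127,000 BTU × 0.19 / 3412 BTU/kWh = 7.072 kWh
Cost per kWh = $3.51 / 7.072 kWh = $0.496

$0.50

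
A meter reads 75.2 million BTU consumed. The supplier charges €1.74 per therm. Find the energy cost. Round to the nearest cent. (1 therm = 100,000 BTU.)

75.2 million BTU × (10 therm/million BTU) = 752 therm
Cost = 752 therm × €1.74/therm = €1,308.48

€1308.48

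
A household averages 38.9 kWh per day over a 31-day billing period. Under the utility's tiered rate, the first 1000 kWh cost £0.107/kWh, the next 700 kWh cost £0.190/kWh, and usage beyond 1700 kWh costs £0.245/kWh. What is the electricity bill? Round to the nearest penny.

£146.12

Usage = 38.9 kWh/day × 31 days = 1205.9 kWh
First 1000 kWh × £0.107 = £107.00
Next 205.9 kWh × £0.190 = £39.12
Remaining tier: 0 kWh (not reached)
Total = £146.12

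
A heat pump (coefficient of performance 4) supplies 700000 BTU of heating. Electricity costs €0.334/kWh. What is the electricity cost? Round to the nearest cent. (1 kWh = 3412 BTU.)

€17.13

Heat delivered = 700,000 BTU / 3412 = 205.2 kWh
Electrical input = 205.2 kWh / 4 = 51.29 kWh
Cost = 51.29 × €0.334/kWh = €17.13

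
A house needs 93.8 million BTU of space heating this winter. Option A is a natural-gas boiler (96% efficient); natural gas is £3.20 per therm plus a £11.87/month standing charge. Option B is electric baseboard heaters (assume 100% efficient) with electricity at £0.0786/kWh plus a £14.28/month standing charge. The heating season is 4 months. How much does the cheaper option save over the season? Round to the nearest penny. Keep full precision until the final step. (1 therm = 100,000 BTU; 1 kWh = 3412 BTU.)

Heat load = 93.8 × 10⁶ BTU = 93,800,000 BTU
Gas: input = 93,800,000 / 0.96 = 97,708,333 BTU = 977.1 therm → 977.1 × £3.20 = £3,126.67; + 4 × £11.87 standing = £3,174.15
Electric: 93,800,000 BTU / 3412 = 27,490 kWh → × £0.0786 = £2,160.81; + 4 × £14.28 standing = £2,217.93
Difference = |£3,174.15 − £2,217.93| = £956.22

£956.22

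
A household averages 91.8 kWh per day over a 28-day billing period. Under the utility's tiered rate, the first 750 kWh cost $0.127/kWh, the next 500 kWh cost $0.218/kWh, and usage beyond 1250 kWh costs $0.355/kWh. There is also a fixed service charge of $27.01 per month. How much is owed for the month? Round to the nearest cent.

$700.00

Usage = 91.8 kWh/day × 28 days = 2570.4 kWh
First 750 kWh × $0.127 = $95.25
Next 500 kWh × $0.218 = $109.00
Remaining 1320.4 kWh × $0.355 = $468.74
Energy charge = $672.99; + service $27.01 = $700.00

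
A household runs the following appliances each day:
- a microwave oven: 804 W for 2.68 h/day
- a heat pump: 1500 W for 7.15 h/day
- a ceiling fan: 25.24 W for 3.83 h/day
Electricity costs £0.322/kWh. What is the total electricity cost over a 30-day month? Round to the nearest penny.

£125.35

microwave oven: 804 W × 2.68 h × 30 d = 64,642 Wh = 64.64 kWh
heat pump: 1500 W × 7.15 h × 30 d = 321,750 Wh = 321.8 kWh
ceiling fan: 25.24 W × 3.83 h × 30 d = 2,900 Wh = 2.9 kWh
Total energy = 64.64 + 321.8 + 2.9 = 389.3 kWh
Cost = 389.3 kWh × £0.322 = £125.35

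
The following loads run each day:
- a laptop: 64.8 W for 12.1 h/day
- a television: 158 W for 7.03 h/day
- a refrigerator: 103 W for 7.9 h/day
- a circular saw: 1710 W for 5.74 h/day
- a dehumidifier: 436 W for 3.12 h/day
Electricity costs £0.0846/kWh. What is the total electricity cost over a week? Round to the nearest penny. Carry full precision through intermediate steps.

laptop: 64.8 W × 12.1 h × 7 d = 5,489 Wh = 5.489 kWh
television: 158 W × 7.03 h × 7 d = 7,775 Wh = 7.775 kWh
refrigerator: 103 W × 7.9 h × 7 d = 5,696 Wh = 5.696 kWh
circular saw: 1710 W × 5.74 h × 7 d = 68,708 Wh = 68.71 kWh
dehumidifier: 436 W × 3.12 h × 7 d = 9,522 Wh = 9.522 kWh
Total energy = 5.489 + 7.775 + 5.696 + 68.71 + 9.522 = 97.19 kWh
Cost = 97.19 kWh × £0.0846 = £8.22

£8.22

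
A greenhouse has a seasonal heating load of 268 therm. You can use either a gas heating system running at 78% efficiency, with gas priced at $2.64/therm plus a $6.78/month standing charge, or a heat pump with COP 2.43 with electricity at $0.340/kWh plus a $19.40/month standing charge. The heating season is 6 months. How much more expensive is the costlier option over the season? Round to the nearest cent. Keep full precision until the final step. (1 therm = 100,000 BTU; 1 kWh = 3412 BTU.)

Heat load = 268 therm × 100,000 = 26,800,000 BTU
Gas: input = 26,800,000 / 0.78 = 34,358,974 BTU = 343.6 therm → 343.6 × $2.64 = $907.08; + 6 × $6.78 standing = $947.76
Heat pump: 26,800,000 BTU / 3412 = 7,855 kWh heat; / 2.43 = 3,232 kWh in → × $0.340 = $1,099.00; + 6 × $19.40 standing = $1,215.40
Difference = |$947.76 − $1,215.40| = $267.64

$267.64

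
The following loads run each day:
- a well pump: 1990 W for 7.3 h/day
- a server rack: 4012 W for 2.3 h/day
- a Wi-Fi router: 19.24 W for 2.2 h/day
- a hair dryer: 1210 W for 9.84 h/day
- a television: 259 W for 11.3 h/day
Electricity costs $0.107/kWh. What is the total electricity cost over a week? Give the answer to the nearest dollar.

well pump: 1990 W × 7.3 h × 7 d = 101,689 Wh = 101.7 kWh
server rack: 4012 W × 2.3 h × 7 d = 64,593 Wh = 64.59 kWh
Wi-Fi router: 19.24 W × 2.2 h × 7 d = 296 Wh = 0.2963 kWh
hair dryer: 1210 W × 9.84 h × 7 d = 83,345 Wh = 83.34 kWh
television: 259 W × 11.3 h × 7 d = 20,487 Wh = 20.49 kWh
Total energy = 101.7 + 64.59 + 0.2963 + 83.34 + 20.49 = 270.4 kWh
Cost = 270.4 kWh × $0.107 = $28.93 ≈ $29

$29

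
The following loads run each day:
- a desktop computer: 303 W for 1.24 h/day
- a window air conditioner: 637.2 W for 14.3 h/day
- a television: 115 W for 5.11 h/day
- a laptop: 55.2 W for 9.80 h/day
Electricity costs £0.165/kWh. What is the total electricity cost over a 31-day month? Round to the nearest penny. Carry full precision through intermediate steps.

£54.30

desktop computer: 303 W × 1.24 h × 31 d = 11,647 Wh = 11.65 kWh
window air conditioner: 637.2 W × 14.3 h × 31 d = 282,471 Wh = 282.5 kWh
television: 115 W × 5.11 h × 31 d = 18,217 Wh = 18.22 kWh
laptop: 55.2 W × 9.80 h × 31 d = 16,770 Wh = 16.77 kWh
Total energy = 11.65 + 282.5 + 18.22 + 16.77 = 329.1 kWh
Cost = 329.1 kWh × £0.165 = £54.30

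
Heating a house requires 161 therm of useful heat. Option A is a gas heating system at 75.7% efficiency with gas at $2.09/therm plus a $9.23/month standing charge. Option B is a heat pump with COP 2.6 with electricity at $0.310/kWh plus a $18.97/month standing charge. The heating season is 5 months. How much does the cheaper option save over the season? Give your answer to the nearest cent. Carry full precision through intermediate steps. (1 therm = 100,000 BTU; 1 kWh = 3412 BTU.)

$166.80

Heat load = 161 therm × 100,000 = 16,100,000 BTU
Gas: input = 16,100,000 / 0.757 = 21,268,164 BTU = 212.7 therm → 212.7 × $2.09 = $444.50; + 5 × $9.23 standing = $490.65
Heat pump: 16,100,000 BTU / 3412 = 4,719 kWh heat; / 2.6 = 1,815 kWh in → × $0.310 = $562.61; + 5 × $18.97 standing = $657.46
Difference = |$490.65 − $657.46| = $166.80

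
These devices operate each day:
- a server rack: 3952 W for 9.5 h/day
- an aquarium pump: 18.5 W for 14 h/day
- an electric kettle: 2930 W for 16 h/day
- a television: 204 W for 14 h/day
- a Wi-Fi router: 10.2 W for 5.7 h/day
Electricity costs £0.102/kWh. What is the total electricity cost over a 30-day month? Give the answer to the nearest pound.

server rack: 3952 W × 9.5 h × 30 d = 1,126,320 Wh = 1,126 kWh
aquarium pump: 18.5 W × 14 h × 30 d = 7,770 Wh = 7.77 kWh
electric kettle: 2930 W × 16 h × 30 d = 1,406,400 Wh = 1,406 kWh
television: 204 W × 14 h × 30 d = 85,680 Wh = 85.68 kWh
Wi-Fi router: 10.2 W × 5.7 h × 30 d = 1,744 Wh = 1.744 kWh
Total energy = 1,126 + 7.77 + 1,406 + 85.68 + 1.744 = 2,628 kWh
Cost = 2,628 kWh × £0.102 = £268.05 ≈ £268

£268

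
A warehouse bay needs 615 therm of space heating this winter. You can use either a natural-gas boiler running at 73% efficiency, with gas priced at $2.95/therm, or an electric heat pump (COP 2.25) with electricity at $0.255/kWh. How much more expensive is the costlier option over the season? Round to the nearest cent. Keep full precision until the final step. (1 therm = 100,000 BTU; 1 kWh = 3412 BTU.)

$442.48

Heat load = 615 therm × 100,000 = 61,500,000 BTU
Gas: input = 61,500,000 / 0.73 = 84,246,575 BTU = 842.5 therm → 842.5 × $2.95 = $2,485.27
Heat pump: 61,500,000 BTU / 3412 = 18,020 kWh heat; / 2.25 = 8,011 kWh in → × $0.255 = $2,042.79
Difference = |$2,485.27 − $2,042.79| = $442.48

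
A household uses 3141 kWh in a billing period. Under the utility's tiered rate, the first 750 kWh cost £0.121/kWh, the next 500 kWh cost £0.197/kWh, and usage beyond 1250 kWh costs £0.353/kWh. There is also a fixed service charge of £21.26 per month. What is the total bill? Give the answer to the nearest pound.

£878

First 750 kWh × £0.121 = £90.75
Next 500 kWh × £0.197 = £98.50
Remaining 1891 kWh × £0.353 = £667.52
Energy charge = £856.77; + service £21.26 = £878.03 ≈ £878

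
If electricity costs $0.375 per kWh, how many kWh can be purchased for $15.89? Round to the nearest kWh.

$15.89 / $0.375 per kWh = 42.37 kWh

42 kWh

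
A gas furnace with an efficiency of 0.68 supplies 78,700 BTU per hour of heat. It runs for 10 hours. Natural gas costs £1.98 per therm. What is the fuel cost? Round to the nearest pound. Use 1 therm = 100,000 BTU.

Heat delivered = 78,700 BTU/h × 10 h = 787,000 BTU
Gas input = 787,000 / 0.68 = 1,157,353 BTU
= 1,157,353 / 100,000 = 11.57 therm
Cost = 11.57 × £1.98/therm = £22.92 ≈ £23

£23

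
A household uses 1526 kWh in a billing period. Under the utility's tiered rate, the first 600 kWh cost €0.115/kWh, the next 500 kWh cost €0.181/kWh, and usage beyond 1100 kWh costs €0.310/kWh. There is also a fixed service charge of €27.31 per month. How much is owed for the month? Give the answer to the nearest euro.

First 600 kWh × €0.115 = €69.00
Next 500 kWh × €0.181 = €90.50
Remaining 426 kWh × €0.310 = €132.06
Energy charge = €291.56; + service €27.31 = €318.87 ≈ €319

€319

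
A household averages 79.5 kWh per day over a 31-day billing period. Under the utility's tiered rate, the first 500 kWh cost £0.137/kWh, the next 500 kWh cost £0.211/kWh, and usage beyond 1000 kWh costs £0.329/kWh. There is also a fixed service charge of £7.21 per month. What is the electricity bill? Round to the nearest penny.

£663.03

Usage = 79.5 kWh/day × 31 days = 2464.5 kWh
First 500 kWh × £0.137 = £68.50
Next 500 kWh × £0.211 = £105.50
Remaining 1464.5 kWh × £0.329 = £481.82
Energy charge = £655.82; + service £7.21 = £663.03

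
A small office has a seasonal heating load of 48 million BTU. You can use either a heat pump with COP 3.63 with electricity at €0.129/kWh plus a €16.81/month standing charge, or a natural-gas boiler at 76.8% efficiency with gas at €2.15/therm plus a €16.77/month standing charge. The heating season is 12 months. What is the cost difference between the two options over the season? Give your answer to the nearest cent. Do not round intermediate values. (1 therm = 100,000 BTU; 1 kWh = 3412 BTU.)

€843.33

Heat load = 48 × 10⁶ BTU = 48,000,000 BTU
Gas: input = 48,000,000 / 0.768 = 62,500,000 BTU = 625 therm → 625 × €2.15 = €1,343.75; + 12 × €16.77 standing = €1,544.99
Heat pump: 48,000,000 BTU / 3412 = 14,070 kWh heat; / 3.63 = 3,875 kWh in → × €0.129 = €499.94; + 12 × €16.81 standing = €701.66
Difference = |€1,544.99 − €701.66| = €843.33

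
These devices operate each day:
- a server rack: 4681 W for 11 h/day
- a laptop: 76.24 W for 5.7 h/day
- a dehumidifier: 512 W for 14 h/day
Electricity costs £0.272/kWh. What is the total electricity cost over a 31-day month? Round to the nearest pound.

server rack: 4681 W × 11 h × 31 d = 1,596,221 Wh = 1,596 kWh
laptop: 76.24 W × 5.7 h × 31 d = 13,472 Wh = 13.47 kWh
dehumidifier: 512 W × 14 h × 31 d = 222,208 Wh = 222.2 kWh
Total energy = 1,596 + 13.47 + 222.2 = 1,832 kWh
Cost = 1,832 kWh × £0.272 = £498.28 ≈ £498

£498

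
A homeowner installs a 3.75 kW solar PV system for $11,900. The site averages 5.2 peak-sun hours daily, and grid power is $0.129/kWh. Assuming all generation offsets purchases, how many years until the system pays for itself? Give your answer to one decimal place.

13.0 years

Daily generation = 3.75 kW × 5.2 h = 19.5 kWh
Annual generation = 19.5 × 365 = 7117.5 kWh
Annual savings = 7117.5 × $0.129 = $918.16
Payback = $11,900 / $918.16 = 13 years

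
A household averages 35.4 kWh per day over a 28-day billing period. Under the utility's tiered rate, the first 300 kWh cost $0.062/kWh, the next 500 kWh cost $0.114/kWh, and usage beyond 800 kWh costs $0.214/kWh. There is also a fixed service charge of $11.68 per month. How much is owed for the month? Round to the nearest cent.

$128.20

Usage = 35.4 kWh/day × 28 days = 991.2 kWh
First 300 kWh × $0.062 = $18.60
Next 500 kWh × $0.114 = $57.00
Remaining 191.2 kWh × $0.214 = $40.92
Energy charge = $116.52; + service $11.68 = $128.20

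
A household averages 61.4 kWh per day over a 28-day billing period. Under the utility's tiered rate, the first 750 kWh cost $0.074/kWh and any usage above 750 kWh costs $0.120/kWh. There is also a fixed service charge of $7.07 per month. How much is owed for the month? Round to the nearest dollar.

$179

Usage = 61.4 kWh/day × 28 days = 1719.2 kWh
First 750 kWh × $0.074 = $55.50
Remaining 969.2 kWh × $0.120 = $116.30
Energy charge = $171.80; + service $7.07 = $178.87 ≈ $179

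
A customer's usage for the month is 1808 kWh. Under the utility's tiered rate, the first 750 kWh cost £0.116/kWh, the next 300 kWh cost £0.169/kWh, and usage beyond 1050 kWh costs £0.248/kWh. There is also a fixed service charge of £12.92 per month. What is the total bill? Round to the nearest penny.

£338.60

First 750 kWh × £0.116 = £87.00
Next 300 kWh × £0.169 = £50.70
Remaining 758 kWh × £0.248 = £187.98
Energy charge = £325.68; + service £12.92 = £338.60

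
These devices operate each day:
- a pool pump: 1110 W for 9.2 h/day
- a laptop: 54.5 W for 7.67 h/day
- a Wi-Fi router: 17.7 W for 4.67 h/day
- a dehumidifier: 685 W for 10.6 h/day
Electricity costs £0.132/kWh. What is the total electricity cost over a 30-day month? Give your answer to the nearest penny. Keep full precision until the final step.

pool pump: 1110 W × 9.2 h × 30 d = 306,360 Wh = 306.4 kWh
laptop: 54.5 W × 7.67 h × 30 d = 12,540 Wh = 12.54 kWh
Wi-Fi router: 17.7 W × 4.67 h × 30 d = 2,480 Wh = 2.48 kWh
dehumidifier: 685 W × 10.6 h × 30 d = 217,830 Wh = 217.8 kWh
Total energy = 306.4 + 12.54 + 2.48 + 217.8 = 539.2 kWh
Cost = 539.2 kWh × £0.132 = £71.18

£71.18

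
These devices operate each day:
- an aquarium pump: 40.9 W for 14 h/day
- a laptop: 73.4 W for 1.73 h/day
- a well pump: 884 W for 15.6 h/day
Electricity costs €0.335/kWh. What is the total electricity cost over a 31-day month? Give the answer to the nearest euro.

€150

aquarium pump: 40.9 W × 14 h × 31 d = 17,751 Wh = 17.75 kWh
laptop: 73.4 W × 1.73 h × 31 d = 3,936 Wh = 3.936 kWh
well pump: 884 W × 15.6 h × 31 d = 427,502 Wh = 427.5 kWh
Total energy = 17.75 + 3.936 + 427.5 = 449.2 kWh
Cost = 449.2 kWh × €0.335 = €150.48 ≈ €150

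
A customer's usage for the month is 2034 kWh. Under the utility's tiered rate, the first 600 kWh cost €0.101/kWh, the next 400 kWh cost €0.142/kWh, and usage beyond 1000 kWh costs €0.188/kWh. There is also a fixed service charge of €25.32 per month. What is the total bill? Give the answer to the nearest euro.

First 600 kWh × €0.101 = €60.60
Next 400 kWh × €0.142 = €56.80
Remaining 1034 kWh × €0.188 = €194.39
Energy charge = €311.79; + service €25.32 = €337.11 ≈ €337

€337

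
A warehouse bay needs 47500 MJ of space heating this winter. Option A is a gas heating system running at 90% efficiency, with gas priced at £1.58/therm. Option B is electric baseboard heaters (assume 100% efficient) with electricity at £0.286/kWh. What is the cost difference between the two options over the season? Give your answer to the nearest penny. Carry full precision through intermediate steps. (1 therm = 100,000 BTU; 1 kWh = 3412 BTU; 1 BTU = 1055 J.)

Heat load = 47500 MJ = 47,500,000,000 J / 1055 = 45,023,697 BTU
Gas: input = 45,023,697 / 0.90 = 50,026,330 BTU = 500.3 therm → 500.3 × £1.58 = £790.42
Electric: 45,023,697 BTU / 3412 = 13,200 kWh → × £0.286 = £3,773.97
Difference = |£790.42 − £3,773.97| = £2,983.55

£2983.55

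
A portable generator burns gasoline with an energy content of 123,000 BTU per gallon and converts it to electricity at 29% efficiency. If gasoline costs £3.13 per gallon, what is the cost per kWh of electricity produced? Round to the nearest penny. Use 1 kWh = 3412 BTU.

Electrical output per gallon = 123,000 BTU × 0.29 / 3412 BTU/kWh = 10.45 kWh
Cost per kWh = £3.13 / 10.45 kWh = £0.299

£0.30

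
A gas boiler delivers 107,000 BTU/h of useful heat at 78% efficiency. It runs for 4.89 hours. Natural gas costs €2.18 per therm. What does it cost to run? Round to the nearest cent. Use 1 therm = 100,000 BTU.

€14.62

Heat delivered = 107,000 BTU/h × 4.89 h = 523,230 BTU
Gas input = 523,230 / 0.78 = 670,808 BTU
= 670,808 / 100,000 = 6.708 therm
Cost = 6.708 × €2.18/therm = €14.62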